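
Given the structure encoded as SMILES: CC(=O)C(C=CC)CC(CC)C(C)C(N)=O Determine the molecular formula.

C13H23NO2

Walk through each heavy atom and fill implicit hydrogens from standard valence (C 4, N 3, O 2, S 2, halogen 1):
  atom 1: C, bond orders sum to 1 (valence 4) → 3 H
  atom 2: C, bond orders sum to 4 (valence 4) → 0 H
  atom 3: O, bond orders sum to 2 (valence 2) → 0 H
  atom 4: C, bond orders sum to 3 (valence 4) → 1 H
  atom 5: C, bond orders sum to 3 (valence 4) → 1 H
  atom 6: C, bond orders sum to 3 (valence 4) → 1 H
  atom 7: C, bond orders sum to 1 (valence 4) → 3 H
  atom 8: C, bond orders sum to 2 (valence 4) → 2 H
  atom 9: C, bond orders sum to 3 (valence 4) → 1 H
  atom 10: C, bond orders sum to 2 (valence 4) → 2 H
  atom 11: C, bond orders sum to 1 (valence 4) → 3 H
  atom 12: C, bond orders sum to 3 (valence 4) → 1 H
  atom 13: C, bond orders sum to 1 (valence 4) → 3 H
  atom 14: C, bond orders sum to 4 (valence 4) → 0 H
  atom 15: N, bond orders sum to 1 (valence 3) → 2 H
  atom 16: O, bond orders sum to 2 (valence 2) → 0 H
Totals → C:13, H:23, N:1, O:2.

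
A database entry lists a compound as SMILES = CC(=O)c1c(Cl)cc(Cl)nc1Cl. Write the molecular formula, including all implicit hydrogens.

C7H4Cl3NO

Walk through each heavy atom and fill implicit hydrogens from standard valence (C 4, N 3, O 2, S 2, halogen 1); for lowercase aromatic atoms, an aromatic c carries 1 H when it has two neighbours and 0 H with three, and aromatic n carries 0 H:
  atom 1: C, bond orders sum to 1 (valence 4) → 3 H
  atom 2: C, bond orders sum to 4 (valence 4) → 0 H
  atom 3: O, bond orders sum to 2 (valence 2) → 0 H
  atom 4: aromatic c, 3 neighbours → 0 H
  atom 5: aromatic c, 3 neighbours → 0 H
  atom 6: Cl (halogen, monovalent) → 0 H
  atom 7: aromatic c, 2 neighbours → 1 H
  atom 8: aromatic c, 3 neighbours → 0 H
  atom 9: Cl (halogen, monovalent) → 0 H
  atom 10: aromatic n, 2 neighbours → 0 H
  atom 11: aromatic c, 3 neighbours → 0 H
  atom 12: Cl (halogen, monovalent) → 0 H
Totals → C:7, H:4, Cl:3, N:1, O:1.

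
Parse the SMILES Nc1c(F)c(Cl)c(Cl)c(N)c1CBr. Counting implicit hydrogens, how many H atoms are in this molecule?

6

Walk through each heavy atom and fill implicit hydrogens from standard valence (C 4, N 3, O 2, S 2, halogen 1); for lowercase aromatic atoms, an aromatic c carries 1 H when it has two neighbours and 0 H with three, and aromatic n carries 0 H:
  atom 1: N, bond orders sum to 1 (valence 3) → 2 H
  atom 2: aromatic c, 3 neighbours → 0 H
  atom 3: aromatic c, 3 neighbours → 0 H
  atom 4: F (halogen, monovalent) → 0 H
  atom 5: aromatic c, 3 neighbours → 0 H
  atom 6: Cl (halogen, monovalent) → 0 H
  atom 7: aromatic c, 3 neighbours → 0 H
  atom 8: Cl (halogen, monovalent) → 0 H
  atom 9: aromatic c, 3 neighbours → 0 H
  atom 10: N, bond orders sum to 1 (valence 3) → 2 H
  atom 11: aromatic c, 3 neighbours → 0 H
  atom 12: C, bond orders sum to 2 (valence 4) → 2 H
  atom 13: Br (halogen, monovalent) → 0 H
Total hydrogens: 6.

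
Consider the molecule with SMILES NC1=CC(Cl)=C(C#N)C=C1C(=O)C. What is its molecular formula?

Walk through each heavy atom and fill implicit hydrogens from standard valence (C 4, N 3, O 2, S 2, halogen 1):
  atom 1: N, bond orders sum to 1 (valence 3) → 2 H
  atom 2: C, bond orders sum to 4 (valence 4) → 0 H
  atom 3: C, bond orders sum to 3 (valence 4) → 1 H
  atom 4: C, bond orders sum to 4 (valence 4) → 0 H
  atom 5: Cl (halogen, monovalent) → 0 H
  atom 6: C, bond orders sum to 4 (valence 4) → 0 H
  atom 7: C, bond orders sum to 4 (valence 4) → 0 H
  atom 8: N, bond orders sum to 3 (valence 3) → 0 H
  atom 9: C, bond orders sum to 3 (valence 4) → 1 H
  atom 10: C, bond orders sum to 4 (valence 4) → 0 H
  atom 11: C, bond orders sum to 4 (valence 4) → 0 H
  atom 12: O, bond orders sum to 2 (valence 2) → 0 H
  atom 13: C, bond orders sum to 1 (valence 4) → 3 H
Totals → C:9, H:7, Cl:1, N:2, O:1.

C9H7ClN2O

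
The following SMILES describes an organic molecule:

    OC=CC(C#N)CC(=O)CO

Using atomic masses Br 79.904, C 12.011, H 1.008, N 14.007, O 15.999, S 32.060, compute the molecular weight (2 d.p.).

155.15 g/mol

First, the molecular formula is C7H9NO3 (counting implicit H from valence).
  C: 7 × 12.011 = 84.077
  H: 9 × 1.008 = 9.072
  N: 1 × 14.007 = 14.007
  O: 3 × 15.999 = 47.997
Sum: 7×12.011 + 9×1.008 + 1×14.007 + 3×15.999 = 155.153 → 155.15 g/mol.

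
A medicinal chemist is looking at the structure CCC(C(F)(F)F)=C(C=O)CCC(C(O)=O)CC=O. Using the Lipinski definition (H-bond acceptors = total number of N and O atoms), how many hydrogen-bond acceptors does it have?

4

N atoms: 0; O atoms: 4.
Lipinski HBA = 0 + 4 = 4.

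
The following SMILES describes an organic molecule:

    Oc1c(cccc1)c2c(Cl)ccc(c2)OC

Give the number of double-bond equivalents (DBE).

8

Molecular formula: C13H11ClO2.
DoU = (2C + 2 + N − H − X) / 2, where X is the halogen count and O/S are ignored.
    = (2·13 + 2 + 0 − 11 − 1) / 2 = 16 / 2 = 8.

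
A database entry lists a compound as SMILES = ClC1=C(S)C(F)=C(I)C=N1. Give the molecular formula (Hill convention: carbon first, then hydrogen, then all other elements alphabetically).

Walk through each heavy atom and fill implicit hydrogens from standard valence (C 4, N 3, O 2, S 2, halogen 1):
  atom 1: Cl (halogen, monovalent) → 0 H
  atom 2: C, bond orders sum to 4 (valence 4) → 0 H
  atom 3: C, bond orders sum to 4 (valence 4) → 0 H
  atom 4: S, bond orders sum to 1 (valence 2) → 1 H
  atom 5: C, bond orders sum to 4 (valence 4) → 0 H
  atom 6: F (halogen, monovalent) → 0 H
  atom 7: C, bond orders sum to 4 (valence 4) → 0 H
  atom 8: I (halogen, monovalent) → 0 H
  atom 9: C, bond orders sum to 3 (valence 4) → 1 H
  atom 10: N, bond orders sum to 3 (valence 3) → 0 H
Totals → C:5, H:2, Cl:1, F:1, I:1, N:1, S:1.
In Hill order: C5H2ClFINS.

C5H2ClFINS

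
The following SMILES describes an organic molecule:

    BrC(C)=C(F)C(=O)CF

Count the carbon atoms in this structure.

Count every carbon token in the SMILES (each C, including those in ring-closure positions and inside branches).
Carbon count: 5.

5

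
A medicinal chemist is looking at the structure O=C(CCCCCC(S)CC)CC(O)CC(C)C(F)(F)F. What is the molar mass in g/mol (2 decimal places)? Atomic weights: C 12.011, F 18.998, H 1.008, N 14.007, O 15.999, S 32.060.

First, the molecular formula is C15H27F3O2S (counting implicit H from valence).
  C: 15 × 12.011 = 180.165
  F: 3 × 18.998 = 56.994
  H: 27 × 1.008 = 27.216
  O: 2 × 15.999 = 31.998
  S: 1 × 32.060 = 32.060
Sum: 15×12.011 + 3×18.998 + 27×1.008 + 2×15.999 + 1×32.060 = 328.433 → 328.43 g/mol.

328.43 g/mol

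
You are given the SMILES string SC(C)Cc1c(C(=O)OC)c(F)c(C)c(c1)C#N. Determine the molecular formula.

C13H14FNO2S

Walk through each heavy atom and fill implicit hydrogens from standard valence (C 4, N 3, O 2, S 2, halogen 1); for lowercase aromatic atoms, an aromatic c carries 1 H when it has two neighbours and 0 H with three, and aromatic n carries 0 H:
  atom 1: S, bond orders sum to 1 (valence 2) → 1 H
  atom 2: C, bond orders sum to 3 (valence 4) → 1 H
  atom 3: C, bond orders sum to 1 (valence 4) → 3 H
  atom 4: C, bond orders sum to 2 (valence 4) → 2 H
  atom 5: aromatic c, 3 neighbours → 0 H
  atom 6: aromatic c, 3 neighbours → 0 H
  atom 7: C, bond orders sum to 4 (valence 4) → 0 H
  atom 8: O, bond orders sum to 2 (valence 2) → 0 H
  atom 9: O, bond orders sum to 2 (valence 2) → 0 H
  atom 10: C, bond orders sum to 1 (valence 4) → 3 H
  atom 11: aromatic c, 3 neighbours → 0 H
  atom 12: F (halogen, monovalent) → 0 H
  atom 13: aromatic c, 3 neighbours → 0 H
  atom 14: C, bond orders sum to 1 (valence 4) → 3 H
  atom 15: aromatic c, 3 neighbours → 0 H
  atom 16: aromatic c, 2 neighbours → 1 H
  atom 17: C, bond orders sum to 4 (valence 4) → 0 H
  atom 18: N, bond orders sum to 3 (valence 3) → 0 H
Totals → C:13, H:14, F:1, N:1, O:2, S:1.
In Hill order: C13H14FNO2S.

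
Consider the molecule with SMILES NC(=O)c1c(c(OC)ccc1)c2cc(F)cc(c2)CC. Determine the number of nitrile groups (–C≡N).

Scan the SMILES for the nitrile motif — none present.
Groups that are present: 1 amide, 1 ether.

0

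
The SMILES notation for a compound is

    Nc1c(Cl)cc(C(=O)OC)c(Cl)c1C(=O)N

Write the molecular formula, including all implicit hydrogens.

Walk through each heavy atom and fill implicit hydrogens from standard valence (C 4, N 3, O 2, S 2, halogen 1); for lowercase aromatic atoms, an aromatic c carries 1 H when it has two neighbours and 0 H with three, and aromatic n carries 0 H:
  atom 1: N, bond orders sum to 1 (valence 3) → 2 H
  atom 2: aromatic c, 3 neighbours → 0 H
  atom 3: aromatic c, 3 neighbours → 0 H
  atom 4: Cl (halogen, monovalent) → 0 H
  atom 5: aromatic c, 2 neighbours → 1 H
  atom 6: aromatic c, 3 neighbours → 0 H
  atom 7: C, bond orders sum to 4 (valence 4) → 0 H
  atom 8: O, bond orders sum to 2 (valence 2) → 0 H
  atom 9: O, bond orders sum to 2 (valence 2) → 0 H
  atom 10: C, bond orders sum to 1 (valence 4) → 3 H
  atom 11: aromatic c, 3 neighbours → 0 H
  atom 12: Cl (halogen, monovalent) → 0 H
  atom 13: aromatic c, 3 neighbours → 0 H
  atom 14: C, bond orders sum to 4 (valence 4) → 0 H
  atom 15: O, bond orders sum to 2 (valence 2) → 0 H
  atom 16: N, bond orders sum to 1 (valence 3) → 2 H
Totals → C:9, H:8, Cl:2, N:2, O:3.
In Hill order: C9H8Cl2N2O3.

C9H8Cl2N2O3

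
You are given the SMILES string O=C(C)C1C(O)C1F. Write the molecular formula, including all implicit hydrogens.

C5H7FO2

Walk through each heavy atom and fill implicit hydrogens from standard valence (C 4, N 3, O 2, S 2, halogen 1):
  atom 1: O, bond orders sum to 2 (valence 2) → 0 H
  atom 2: C, bond orders sum to 4 (valence 4) → 0 H
  atom 3: C, bond orders sum to 1 (valence 4) → 3 H
  atom 4: C, bond orders sum to 3 (valence 4) → 1 H
  atom 5: C, bond orders sum to 3 (valence 4) → 1 H
  atom 6: O, bond orders sum to 1 (valence 2) → 1 H
  atom 7: C, bond orders sum to 3 (valence 4) → 1 H
  atom 8: F (halogen, monovalent) → 0 H
Totals → C:5, H:7, F:1, O:2.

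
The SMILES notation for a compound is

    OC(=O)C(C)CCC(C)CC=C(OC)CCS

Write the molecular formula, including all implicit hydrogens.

Walk through each heavy atom and fill implicit hydrogens from standard valence (C 4, N 3, O 2, S 2, halogen 1):
  atom 1: O, bond orders sum to 1 (valence 2) → 1 H
  atom 2: C, bond orders sum to 4 (valence 4) → 0 H
  atom 3: O, bond orders sum to 2 (valence 2) → 0 H
  atom 4: C, bond orders sum to 3 (valence 4) → 1 H
  atom 5: C, bond orders sum to 1 (valence 4) → 3 H
  atom 6: C, bond orders sum to 2 (valence 4) → 2 H
  atom 7: C, bond orders sum to 2 (valence 4) → 2 H
  atom 8: C, bond orders sum to 3 (valence 4) → 1 H
  atom 9: C, bond orders sum to 1 (valence 4) → 3 H
  atom 10: C, bond orders sum to 2 (valence 4) → 2 H
  atom 11: C, bond orders sum to 3 (valence 4) → 1 H
  atom 12: C, bond orders sum to 4 (valence 4) → 0 H
  atom 13: O, bond orders sum to 2 (valence 2) → 0 H
  atom 14: C, bond orders sum to 1 (valence 4) → 3 H
  atom 15: C, bond orders sum to 2 (valence 4) → 2 H
  atom 16: C, bond orders sum to 2 (valence 4) → 2 H
  atom 17: S, bond orders sum to 1 (valence 2) → 1 H
Totals → C:13, H:24, O:3, S:1.

C13H24O3S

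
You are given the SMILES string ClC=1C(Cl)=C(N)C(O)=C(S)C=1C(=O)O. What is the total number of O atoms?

Scan the SMILES for O atoms (remember two-letter symbols like Cl and Br are single atoms).
Oxygen count: 3.

3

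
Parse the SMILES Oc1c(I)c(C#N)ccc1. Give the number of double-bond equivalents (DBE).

6

Molecular formula: C7H4INO.
DoU = (2C + 2 + N − H − X) / 2, where X is the halogen count and O/S are ignored.
    = (2·7 + 2 + 1 − 4 − 1) / 2 = 12 / 2 = 6.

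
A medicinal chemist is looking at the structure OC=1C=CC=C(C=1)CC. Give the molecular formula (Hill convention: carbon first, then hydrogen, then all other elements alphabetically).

C8H10O

Walk through each heavy atom and fill implicit hydrogens from standard valence (C 4, N 3, O 2, S 2, halogen 1):
  atom 1: O, bond orders sum to 1 (valence 2) → 1 H
  atom 2: C, bond orders sum to 4 (valence 4) → 0 H
  atom 3: C, bond orders sum to 3 (valence 4) → 1 H
  atom 4: C, bond orders sum to 3 (valence 4) → 1 H
  atom 5: C, bond orders sum to 3 (valence 4) → 1 H
  atom 6: C, bond orders sum to 4 (valence 4) → 0 H
  atom 7: C, bond orders sum to 3 (valence 4) → 1 H
  atom 8: C, bond orders sum to 2 (valence 4) → 2 H
  atom 9: C, bond orders sum to 1 (valence 4) → 3 H
Totals → C:8, H:10, O:1.
In Hill order: C8H10O.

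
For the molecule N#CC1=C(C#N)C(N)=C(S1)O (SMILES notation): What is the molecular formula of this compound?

Walk through each heavy atom and fill implicit hydrogens from standard valence (C 4, N 3, O 2, S 2, halogen 1):
  atom 1: N, bond orders sum to 3 (valence 3) → 0 H
  atom 2: C, bond orders sum to 4 (valence 4) → 0 H
  atom 3: C, bond orders sum to 4 (valence 4) → 0 H
  atom 4: C, bond orders sum to 4 (valence 4) → 0 H
  atom 5: C, bond orders sum to 4 (valence 4) → 0 H
  atom 6: N, bond orders sum to 3 (valence 3) → 0 H
  atom 7: C, bond orders sum to 4 (valence 4) → 0 H
  atom 8: N, bond orders sum to 1 (valence 3) → 2 H
  atom 9: C, bond orders sum to 4 (valence 4) → 0 H
  atom 10: S, bond orders sum to 2 (valence 2) → 0 H
  atom 11: O, bond orders sum to 1 (valence 2) → 1 H
Totals → C:6, H:3, N:3, O:1, S:1.

C6H3N3OS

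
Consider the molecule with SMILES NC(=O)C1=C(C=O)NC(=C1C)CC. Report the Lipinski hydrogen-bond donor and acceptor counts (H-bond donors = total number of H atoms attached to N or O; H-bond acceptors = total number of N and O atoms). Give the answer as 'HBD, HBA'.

Donors: find every N or O and count the H atoms it carries.
  atom 1 (N): bond orders sum to 1 → 2 H
  atom 3 (O): bond orders sum to 2 → 0 H
  atom 7 (O): bond orders sum to 2 → 0 H
  atom 8 (N): bond orders sum to 2 → 1 H
Lipinski HBD = 3.
Acceptors: N atoms = 2, O atoms = 2 → HBA = 4.

3, 4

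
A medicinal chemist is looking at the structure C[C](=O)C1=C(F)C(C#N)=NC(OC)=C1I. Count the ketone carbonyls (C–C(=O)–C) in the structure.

1

The ketone motif appears at heavy-atom position 2 in the SMILES.
Other groups present: 1 ether, 1 nitrile.
Ketone count: 1.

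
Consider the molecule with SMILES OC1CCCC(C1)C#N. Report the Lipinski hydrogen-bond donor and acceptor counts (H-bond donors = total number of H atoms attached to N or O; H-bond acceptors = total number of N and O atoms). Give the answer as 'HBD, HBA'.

Donors: find every N or O and count the H atoms it carries.
  atom 1 (O): bond orders sum to 1 → 1 H
  atom 9 (N): bond orders sum to 3 → 0 H
Lipinski HBD = 1.
Acceptors: N atoms = 1, O atoms = 1 → HBA = 2.

1, 2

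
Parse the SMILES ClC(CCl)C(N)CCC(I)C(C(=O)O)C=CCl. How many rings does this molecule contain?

0

In SMILES, each pair of matching ring-closure digits denotes one ring-closing bond; the number of such bonds equals the number of independent rings.
Ring-closure bonds here: 0.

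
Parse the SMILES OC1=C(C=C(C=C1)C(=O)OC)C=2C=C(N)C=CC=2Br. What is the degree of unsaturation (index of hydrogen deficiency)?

9

Degree of unsaturation = (number of rings) + (number of π bonds).
Ring closures in the SMILES: 2.
π bonds: 7 double bonds (each 1 DoU) → 7 DoU from unsaturation.
Total DoU = 2 + 7 = 9.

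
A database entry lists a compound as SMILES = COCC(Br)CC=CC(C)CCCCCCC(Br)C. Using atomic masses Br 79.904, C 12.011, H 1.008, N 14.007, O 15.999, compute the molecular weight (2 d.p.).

398.22 g/mol

First, the molecular formula is C16H30Br2O (counting implicit H from valence).
  Br: 2 × 79.904 = 159.808
  C: 16 × 12.011 = 192.176
  H: 30 × 1.008 = 30.240
  O: 1 × 15.999 = 15.999
Sum: 2×79.904 + 16×12.011 + 30×1.008 + 1×15.999 = 398.223 → 398.22 g/mol.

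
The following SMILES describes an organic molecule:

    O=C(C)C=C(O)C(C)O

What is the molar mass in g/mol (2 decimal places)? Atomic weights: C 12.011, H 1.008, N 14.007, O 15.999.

130.14 g/mol

First, the molecular formula is C6H10O3 (counting implicit H from valence).
  C: 6 × 12.011 = 72.066
  H: 10 × 1.008 = 10.080
  O: 3 × 15.999 = 47.997
Sum: 6×12.011 + 10×1.008 + 3×15.999 = 130.143 → 130.14 g/mol.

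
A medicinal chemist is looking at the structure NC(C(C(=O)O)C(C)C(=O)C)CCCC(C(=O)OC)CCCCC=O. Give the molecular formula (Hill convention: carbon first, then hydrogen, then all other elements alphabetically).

Walk through each heavy atom and fill implicit hydrogens from standard valence (C 4, N 3, O 2, S 2, halogen 1):
  atom 1: N, bond orders sum to 1 (valence 3) → 2 H
  atom 2: C, bond orders sum to 3 (valence 4) → 1 H
  atom 3: C, bond orders sum to 3 (valence 4) → 1 H
  atom 4: C, bond orders sum to 4 (valence 4) → 0 H
  atom 5: O, bond orders sum to 2 (valence 2) → 0 H
  atom 6: O, bond orders sum to 1 (valence 2) → 1 H
  atom 7: C, bond orders sum to 3 (valence 4) → 1 H
  atom 8: C, bond orders sum to 1 (valence 4) → 3 H
  atom 9: C, bond orders sum to 4 (valence 4) → 0 H
  atom 10: O, bond orders sum to 2 (valence 2) → 0 H
  atom 11: C, bond orders sum to 1 (valence 4) → 3 H
  atom 12: C, bond orders sum to 2 (valence 4) → 2 H
  atom 13: C, bond orders sum to 2 (valence 4) → 2 H
  atom 14: C, bond orders sum to 2 (valence 4) → 2 H
  atom 15: C, bond orders sum to 3 (valence 4) → 1 H
  atom 16: C, bond orders sum to 4 (valence 4) → 0 H
  atom 17: O, bond orders sum to 2 (valence 2) → 0 H
  atom 18: O, bond orders sum to 2 (valence 2) → 0 H
  atom 19: C, bond orders sum to 1 (valence 4) → 3 H
  atom 20: C, bond orders sum to 2 (valence 4) → 2 H
  atom 21: C, bond orders sum to 2 (valence 4) → 2 H
  atom 22: C, bond orders sum to 2 (valence 4) → 2 H
  atom 23: C, bond orders sum to 2 (valence 4) → 2 H
  atom 24: C, bond orders sum to 3 (valence 4) → 1 H
  atom 25: O, bond orders sum to 2 (valence 2) → 0 H
Totals → C:18, H:31, N:1, O:6.

C18H31NO6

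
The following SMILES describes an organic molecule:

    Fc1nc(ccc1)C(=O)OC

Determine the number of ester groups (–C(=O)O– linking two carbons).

1

The ester motif appears at heavy-atom position 8 in the SMILES.
Ester count: 1.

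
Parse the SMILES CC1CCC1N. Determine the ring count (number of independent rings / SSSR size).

In SMILES, each pair of matching ring-closure digits denotes one ring-closing bond; the number of such bonds equals the number of independent rings.
Ring-closure bonds here: 1.

1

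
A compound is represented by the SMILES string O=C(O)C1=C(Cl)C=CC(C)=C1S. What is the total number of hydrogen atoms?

Walk through each heavy atom and fill implicit hydrogens from standard valence (C 4, N 3, O 2, S 2, halogen 1):
  atom 1: O, bond orders sum to 2 (valence 2) → 0 H
  atom 2: C, bond orders sum to 4 (valence 4) → 0 H
  atom 3: O, bond orders sum to 1 (valence 2) → 1 H
  atom 4: C, bond orders sum to 4 (valence 4) → 0 H
  atom 5: C, bond orders sum to 4 (valence 4) → 0 H
  atom 6: Cl (halogen, monovalent) → 0 H
  atom 7: C, bond orders sum to 3 (valence 4) → 1 H
  atom 8: C, bond orders sum to 3 (valence 4) → 1 H
  atom 9: C, bond orders sum to 4 (valence 4) → 0 H
  atom 10: C, bond orders sum to 1 (valence 4) → 3 H
  atom 11: C, bond orders sum to 4 (valence 4) → 0 H
  atom 12: S, bond orders sum to 1 (valence 2) → 1 H
Total hydrogens: 7.

7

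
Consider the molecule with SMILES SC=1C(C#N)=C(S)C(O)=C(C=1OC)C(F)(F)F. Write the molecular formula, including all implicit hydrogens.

Walk through each heavy atom and fill implicit hydrogens from standard valence (C 4, N 3, O 2, S 2, halogen 1):
  atom 1: S, bond orders sum to 1 (valence 2) → 1 H
  atom 2: C, bond orders sum to 4 (valence 4) → 0 H
  atom 3: C, bond orders sum to 4 (valence 4) → 0 H
  atom 4: C, bond orders sum to 4 (valence 4) → 0 H
  atom 5: N, bond orders sum to 3 (valence 3) → 0 H
  atom 6: C, bond orders sum to 4 (valence 4) → 0 H
  atom 7: S, bond orders sum to 1 (valence 2) → 1 H
  atom 8: C, bond orders sum to 4 (valence 4) → 0 H
  atom 9: O, bond orders sum to 1 (valence 2) → 1 H
  atom 10: C, bond orders sum to 4 (valence 4) → 0 H
  atom 11: C, bond orders sum to 4 (valence 4) → 0 H
  atom 12: O, bond orders sum to 2 (valence 2) → 0 H
  atom 13: C, bond orders sum to 1 (valence 4) → 3 H
  atom 14: C, bond orders sum to 4 (valence 4) → 0 H
  atom 15: F (halogen, monovalent) → 0 H
  atom 16: F (halogen, monovalent) → 0 H
  atom 17: F (halogen, monovalent) → 0 H
Totals → C:9, H:6, F:3, N:1, O:2, S:2.

C9H6F3NO2S2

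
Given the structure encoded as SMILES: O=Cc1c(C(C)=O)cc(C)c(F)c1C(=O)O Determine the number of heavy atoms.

Every atom symbol written in the SMILES (organic subset) is one heavy atom; implicit H are not written.
Heavy atoms by element → C:11, F:1, O:4.
Total: 16.

16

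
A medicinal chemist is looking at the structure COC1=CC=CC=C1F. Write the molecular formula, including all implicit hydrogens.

C7H7FO

Walk through each heavy atom and fill implicit hydrogens from standard valence (C 4, N 3, O 2, S 2, halogen 1):
  atom 1: C, bond orders sum to 1 (valence 4) → 3 H
  atom 2: O, bond orders sum to 2 (valence 2) → 0 H
  atom 3: C, bond orders sum to 4 (valence 4) → 0 H
  atom 4: C, bond orders sum to 3 (valence 4) → 1 H
  atom 5: C, bond orders sum to 3 (valence 4) → 1 H
  atom 6: C, bond orders sum to 3 (valence 4) → 1 H
  atom 7: C, bond orders sum to 3 (valence 4) → 1 H
  atom 8: C, bond orders sum to 4 (valence 4) → 0 H
  atom 9: F (halogen, monovalent) → 0 H
Totals → C:7, H:7, F:1, O:1.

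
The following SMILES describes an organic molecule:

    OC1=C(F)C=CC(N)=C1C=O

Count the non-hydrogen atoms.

11

Every atom symbol written in the SMILES (organic subset) is one heavy atom; implicit H are not written.
Heavy atoms by element → C:7, F:1, N:1, O:2.
Total: 11.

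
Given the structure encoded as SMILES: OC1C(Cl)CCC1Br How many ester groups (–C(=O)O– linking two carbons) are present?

Scan the SMILES for the ester motif — none present.
Groups that are present: 1 hydroxyl.

0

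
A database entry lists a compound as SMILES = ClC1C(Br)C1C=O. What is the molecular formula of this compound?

Walk through each heavy atom and fill implicit hydrogens from standard valence (C 4, N 3, O 2, S 2, halogen 1):
  atom 1: Cl (halogen, monovalent) → 0 H
  atom 2: C, bond orders sum to 3 (valence 4) → 1 H
  atom 3: C, bond orders sum to 3 (valence 4) → 1 H
  atom 4: Br (halogen, monovalent) → 0 H
  atom 5: C, bond orders sum to 3 (valence 4) → 1 H
  atom 6: C, bond orders sum to 3 (valence 4) → 1 H
  atom 7: O, bond orders sum to 2 (valence 2) → 0 H
Totals → C:4, H:4, Br:1, Cl:1, O:1.
In Hill order: C4H4BrClO.

C4H4BrClO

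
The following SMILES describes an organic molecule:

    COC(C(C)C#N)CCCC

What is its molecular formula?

C9H17NO

Walk through each heavy atom and fill implicit hydrogens from standard valence (C 4, N 3, O 2, S 2, halogen 1):
  atom 1: C, bond orders sum to 1 (valence 4) → 3 H
  atom 2: O, bond orders sum to 2 (valence 2) → 0 H
  atom 3: C, bond orders sum to 3 (valence 4) → 1 H
  atom 4: C, bond orders sum to 3 (valence 4) → 1 H
  atom 5: C, bond orders sum to 1 (valence 4) → 3 H
  atom 6: C, bond orders sum to 4 (valence 4) → 0 H
  atom 7: N, bond orders sum to 3 (valence 3) → 0 H
  atom 8: C, bond orders sum to 2 (valence 4) → 2 H
  atom 9: C, bond orders sum to 2 (valence 4) → 2 H
  atom 10: C, bond orders sum to 2 (valence 4) → 2 H
  atom 11: C, bond orders sum to 1 (valence 4) → 3 H
Totals → C:9, H:17, N:1, O:1.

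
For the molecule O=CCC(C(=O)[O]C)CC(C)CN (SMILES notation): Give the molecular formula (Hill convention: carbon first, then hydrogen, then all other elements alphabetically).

Walk through each heavy atom and fill implicit hydrogens from standard valence (C 4, N 3, O 2, S 2, halogen 1):
  atom 1: O, bond orders sum to 2 (valence 2) → 0 H
  atom 2: C, bond orders sum to 3 (valence 4) → 1 H
  atom 3: C, bond orders sum to 2 (valence 4) → 2 H
  atom 4: C, bond orders sum to 3 (valence 4) → 1 H
  atom 5: C, bond orders sum to 4 (valence 4) → 0 H
  atom 6: O, bond orders sum to 2 (valence 2) → 0 H
  atom 7: O with explicit H count 0
  atom 8: C, bond orders sum to 1 (valence 4) → 3 H
  atom 9: C, bond orders sum to 2 (valence 4) → 2 H
  atom 10: C, bond orders sum to 3 (valence 4) → 1 H
  atom 11: C, bond orders sum to 1 (valence 4) → 3 H
  atom 12: C, bond orders sum to 2 (valence 4) → 2 H
  atom 13: N, bond orders sum to 1 (valence 3) → 2 H
Totals → C:9, H:17, N:1, O:3.
In Hill order: C9H17NO3.

C9H17NO3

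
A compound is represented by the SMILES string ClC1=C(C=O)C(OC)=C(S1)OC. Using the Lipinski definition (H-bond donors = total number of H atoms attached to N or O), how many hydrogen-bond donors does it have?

0

Donors: find every N or O and count the H atoms it carries.
  atom 5 (O): bond orders sum to 2 → 0 H
  atom 7 (O): bond orders sum to 2 → 0 H
  atom 11 (O): bond orders sum to 2 → 0 H
Lipinski HBD = 0.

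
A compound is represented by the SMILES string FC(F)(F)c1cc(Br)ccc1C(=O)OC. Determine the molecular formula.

Walk through each heavy atom and fill implicit hydrogens from standard valence (C 4, N 3, O 2, S 2, halogen 1); for lowercase aromatic atoms, an aromatic c carries 1 H when it has two neighbours and 0 H with three, and aromatic n carries 0 H:
  atom 1: F (halogen, monovalent) → 0 H
  atom 2: C, bond orders sum to 4 (valence 4) → 0 H
  atom 3: F (halogen, monovalent) → 0 H
  atom 4: F (halogen, monovalent) → 0 H
  atom 5: aromatic c, 3 neighbours → 0 H
  atom 6: aromatic c, 2 neighbours → 1 H
  atom 7: aromatic c, 3 neighbours → 0 H
  atom 8: Br (halogen, monovalent) → 0 H
  atom 9: aromatic c, 2 neighbours → 1 H
  atom 10: aromatic c, 2 neighbours → 1 H
  atom 11: aromatic c, 3 neighbours → 0 H
  atom 12: C, bond orders sum to 4 (valence 4) → 0 H
  atom 13: O, bond orders sum to 2 (valence 2) → 0 H
  atom 14: O, bond orders sum to 2 (valence 2) → 0 H
  atom 15: C, bond orders sum to 1 (valence 4) → 3 H
Totals → C:9, H:6, Br:1, F:3, O:2.
In Hill order: C9H6BrF3O2.

C9H6BrF3O2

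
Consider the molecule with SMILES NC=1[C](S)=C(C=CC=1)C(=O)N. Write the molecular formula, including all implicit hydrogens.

C7H8N2OS

Walk through each heavy atom and fill implicit hydrogens from standard valence (C 4, N 3, O 2, S 2, halogen 1):
  atom 1: N, bond orders sum to 1 (valence 3) → 2 H
  atom 2: C, bond orders sum to 4 (valence 4) → 0 H
  atom 3: C with explicit H count 0
  atom 4: S, bond orders sum to 1 (valence 2) → 1 H
  atom 5: C, bond orders sum to 4 (valence 4) → 0 H
  atom 6: C, bond orders sum to 3 (valence 4) → 1 H
  atom 7: C, bond orders sum to 3 (valence 4) → 1 H
  atom 8: C, bond orders sum to 3 (valence 4) → 1 H
  atom 9: C, bond orders sum to 4 (valence 4) → 0 H
  atom 10: O, bond orders sum to 2 (valence 2) → 0 H
  atom 11: N, bond orders sum to 1 (valence 3) → 2 H
Totals → C:7, H:8, N:2, O:1, S:1.
In Hill order: C7H8N2OS.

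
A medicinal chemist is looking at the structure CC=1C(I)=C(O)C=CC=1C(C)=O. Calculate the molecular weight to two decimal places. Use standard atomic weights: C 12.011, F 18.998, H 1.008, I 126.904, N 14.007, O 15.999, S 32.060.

First, the molecular formula is C9H9IO2 (counting implicit H from valence).
  C: 9 × 12.011 = 108.099
  H: 9 × 1.008 = 9.072
  I: 1 × 126.904 = 126.904
  O: 2 × 15.999 = 31.998
Sum: 9×12.011 + 9×1.008 + 1×126.904 + 2×15.999 = 276.073 → 276.07 g/mol.

276.07 g/mol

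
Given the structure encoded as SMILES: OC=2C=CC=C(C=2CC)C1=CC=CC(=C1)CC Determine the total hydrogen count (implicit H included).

18

Walk through each heavy atom and fill implicit hydrogens from standard valence (C 4, N 3, O 2, S 2, halogen 1):
  atom 1: O, bond orders sum to 1 (valence 2) → 1 H
  atom 2: C, bond orders sum to 4 (valence 4) → 0 H
  atom 3: C, bond orders sum to 3 (valence 4) → 1 H
  atom 4: C, bond orders sum to 3 (valence 4) → 1 H
  atom 5: C, bond orders sum to 3 (valence 4) → 1 H
  atom 6: C, bond orders sum to 4 (valence 4) → 0 H
  atom 7: C, bond orders sum to 4 (valence 4) → 0 H
  atom 8: C, bond orders sum to 2 (valence 4) → 2 H
  atom 9: C, bond orders sum to 1 (valence 4) → 3 H
  atom 10: C, bond orders sum to 4 (valence 4) → 0 H
  atom 11: C, bond orders sum to 3 (valence 4) → 1 H
  atom 12: C, bond orders sum to 3 (valence 4) → 1 H
  atom 13: C, bond orders sum to 3 (valence 4) → 1 H
  atom 14: C, bond orders sum to 4 (valence 4) → 0 H
  atom 15: C, bond orders sum to 3 (valence 4) → 1 H
  atom 16: C, bond orders sum to 2 (valence 4) → 2 H
  atom 17: C, bond orders sum to 1 (valence 4) → 3 H
Total hydrogens: 18.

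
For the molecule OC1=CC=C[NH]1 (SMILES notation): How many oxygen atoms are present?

Scan the SMILES for O atoms (remember two-letter symbols like Cl and Br are single atoms).
Oxygen count: 1.

1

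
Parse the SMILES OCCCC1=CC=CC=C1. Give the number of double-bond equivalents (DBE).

Molecular formula: C9H12O.
DoU = (2C + 2 + N − H − X) / 2, where X is the halogen count and O/S are ignored.
    = (2·9 + 2 + 0 − 12 − 0) / 2 = 8 / 2 = 4.

4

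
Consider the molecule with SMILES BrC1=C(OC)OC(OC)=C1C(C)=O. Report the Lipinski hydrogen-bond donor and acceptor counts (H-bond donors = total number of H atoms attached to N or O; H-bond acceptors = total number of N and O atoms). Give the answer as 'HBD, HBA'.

0, 4

Donors: find every N or O and count the H atoms it carries.
  atom 4 (O): bond orders sum to 2 → 0 H
  atom 6 (O): bond orders sum to 2 → 0 H
  atom 8 (O): bond orders sum to 2 → 0 H
  atom 13 (O): bond orders sum to 2 → 0 H
Lipinski HBD = 0.
Acceptors: N atoms = 0, O atoms = 4 → HBA = 4.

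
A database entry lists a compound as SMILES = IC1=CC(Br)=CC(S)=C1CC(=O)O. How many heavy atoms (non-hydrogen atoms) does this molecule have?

Every atom symbol written in the SMILES (organic subset) is one heavy atom; implicit H are not written.
Heavy atoms by element → Br:1, C:8, I:1, O:2, S:1.
Total: 13.

13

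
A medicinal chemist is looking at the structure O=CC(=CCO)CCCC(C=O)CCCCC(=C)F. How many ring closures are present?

In SMILES, each pair of matching ring-closure digits denotes one ring-closing bond; the number of such bonds equals the number of independent rings.
Ring-closure bonds here: 0.

0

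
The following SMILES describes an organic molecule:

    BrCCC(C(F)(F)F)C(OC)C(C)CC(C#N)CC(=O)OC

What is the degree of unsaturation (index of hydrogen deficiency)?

Molecular formula: C14H21BrF3NO3.
DoU = (2C + 2 + N − H − X) / 2, where X is the halogen count and O/S are ignored.
    = (2·14 + 2 + 1 − 21 − 4) / 2 = 6 / 2 = 3.

3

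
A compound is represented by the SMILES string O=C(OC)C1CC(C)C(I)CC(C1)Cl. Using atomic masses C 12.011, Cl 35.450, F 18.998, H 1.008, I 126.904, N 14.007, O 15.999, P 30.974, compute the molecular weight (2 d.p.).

First, the molecular formula is C10H16ClIO2 (counting implicit H from valence).
  C: 10 × 12.011 = 120.110
  Cl: 1 × 35.450 = 35.450
  H: 16 × 1.008 = 16.128
  I: 1 × 126.904 = 126.904
  O: 2 × 15.999 = 31.998
Sum: 10×12.011 + 1×35.450 + 16×1.008 + 1×126.904 + 2×15.999 = 330.590 → 330.59 g/mol.

330.59 g/mol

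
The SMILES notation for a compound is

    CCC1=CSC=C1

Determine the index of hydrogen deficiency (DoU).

Molecular formula: C6H8S.
DoU = (2C + 2 + N − H − X) / 2, where X is the halogen count and O/S are ignored.
    = (2·6 + 2 + 0 − 8 − 0) / 2 = 6 / 2 = 3.

3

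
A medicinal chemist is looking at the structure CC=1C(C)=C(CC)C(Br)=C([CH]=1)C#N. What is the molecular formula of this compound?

Walk through each heavy atom and fill implicit hydrogens from standard valence (C 4, N 3, O 2, S 2, halogen 1):
  atom 1: C, bond orders sum to 1 (valence 4) → 3 H
  atom 2: C, bond orders sum to 4 (valence 4) → 0 H
  atom 3: C, bond orders sum to 4 (valence 4) → 0 H
  atom 4: C, bond orders sum to 1 (valence 4) → 3 H
  atom 5: C, bond orders sum to 4 (valence 4) → 0 H
  atom 6: C, bond orders sum to 2 (valence 4) → 2 H
  atom 7: C, bond orders sum to 1 (valence 4) → 3 H
  atom 8: C, bond orders sum to 4 (valence 4) → 0 H
  atom 9: Br (halogen, monovalent) → 0 H
  atom 10: C, bond orders sum to 4 (valence 4) → 0 H
  atom 11: C with explicit H count 1
  atom 12: C, bond orders sum to 4 (valence 4) → 0 H
  atom 13: N, bond orders sum to 3 (valence 3) → 0 H
Totals → C:11, H:12, Br:1, N:1.
In Hill order: C11H12BrN.

C11H12BrN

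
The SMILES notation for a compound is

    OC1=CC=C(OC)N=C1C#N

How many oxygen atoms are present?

2

Scan the SMILES for O atoms (remember two-letter symbols like Cl and Br are single atoms).
Oxygen count: 2.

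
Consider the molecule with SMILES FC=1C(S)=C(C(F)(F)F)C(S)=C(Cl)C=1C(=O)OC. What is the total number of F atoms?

Scan the SMILES for F atoms (remember two-letter symbols like Cl and Br are single atoms).
Fluorine count: 4.

4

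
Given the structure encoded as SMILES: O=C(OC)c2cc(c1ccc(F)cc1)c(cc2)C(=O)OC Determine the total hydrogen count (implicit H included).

13

Walk through each heavy atom and fill implicit hydrogens from standard valence (C 4, N 3, O 2, S 2, halogen 1); for lowercase aromatic atoms, an aromatic c carries 1 H when it has two neighbours and 0 H with three, and aromatic n carries 0 H:
  atom 1: O, bond orders sum to 2 (valence 2) → 0 H
  atom 2: C, bond orders sum to 4 (valence 4) → 0 H
  atom 3: O, bond orders sum to 2 (valence 2) → 0 H
  atom 4: C, bond orders sum to 1 (valence 4) → 3 H
  atom 5: aromatic c, 3 neighbours → 0 H
  atom 6: aromatic c, 2 neighbours → 1 H
  atom 7: aromatic c, 3 neighbours → 0 H
  atom 8: aromatic c, 3 neighbours → 0 H
  atom 9: aromatic c, 2 neighbours → 1 H
  atom 10: aromatic c, 2 neighbours → 1 H
  atom 11: aromatic c, 3 neighbours → 0 H
  atom 12: F (halogen, monovalent) → 0 H
  atom 13: aromatic c, 2 neighbours → 1 H
  atom 14: aromatic c, 2 neighbours → 1 H
  atom 15: aromatic c, 3 neighbours → 0 H
  atom 16: aromatic c, 2 neighbours → 1 H
  atom 17: aromatic c, 2 neighbours → 1 H
  atom 18: C, bond orders sum to 4 (valence 4) → 0 H
  atom 19: O, bond orders sum to 2 (valence 2) → 0 H
  atom 20: O, bond orders sum to 2 (valence 2) → 0 H
  atom 21: C, bond orders sum to 1 (valence 4) → 3 H
Total hydrogens: 13.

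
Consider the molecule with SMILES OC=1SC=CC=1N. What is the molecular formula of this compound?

Walk through each heavy atom and fill implicit hydrogens from standard valence (C 4, N 3, O 2, S 2, halogen 1):
  atom 1: O, bond orders sum to 1 (valence 2) → 1 H
  atom 2: C, bond orders sum to 4 (valence 4) → 0 H
  atom 3: S, bond orders sum to 2 (valence 2) → 0 H
  atom 4: C, bond orders sum to 3 (valence 4) → 1 H
  atom 5: C, bond orders sum to 3 (valence 4) → 1 H
  atom 6: C, bond orders sum to 4 (valence 4) → 0 H
  atom 7: N, bond orders sum to 1 (valence 3) → 2 H
Totals → C:4, H:5, N:1, O:1, S:1.

C4H5NOS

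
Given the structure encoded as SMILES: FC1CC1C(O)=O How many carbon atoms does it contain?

4

Count every carbon token in the SMILES (each C, including those in ring-closure positions and inside branches).
Carbon count: 4.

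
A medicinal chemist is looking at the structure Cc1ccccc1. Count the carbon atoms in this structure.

Count every carbon token in the SMILES (each C, including those in ring-closure positions and inside branches).
Carbon count: 7.

7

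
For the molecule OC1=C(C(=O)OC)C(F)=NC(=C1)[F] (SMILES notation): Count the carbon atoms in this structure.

Count every carbon token in the SMILES (each C, including those in ring-closure positions and inside branches).
Carbon count: 7.

7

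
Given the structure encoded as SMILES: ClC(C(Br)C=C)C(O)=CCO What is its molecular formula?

C7H10BrClO2

Walk through each heavy atom and fill implicit hydrogens from standard valence (C 4, N 3, O 2, S 2, halogen 1):
  atom 1: Cl (halogen, monovalent) → 0 H
  atom 2: C, bond orders sum to 3 (valence 4) → 1 H
  atom 3: C, bond orders sum to 3 (valence 4) → 1 H
  atom 4: Br (halogen, monovalent) → 0 H
  atom 5: C, bond orders sum to 3 (valence 4) → 1 H
  atom 6: C, bond orders sum to 2 (valence 4) → 2 H
  atom 7: C, bond orders sum to 4 (valence 4) → 0 H
  atom 8: O, bond orders sum to 1 (valence 2) → 1 H
  atom 9: C, bond orders sum to 3 (valence 4) → 1 H
  atom 10: C, bond orders sum to 2 (valence 4) → 2 H
  atom 11: O, bond orders sum to 1 (valence 2) → 1 H
Totals → C:7, H:10, Br:1, Cl:1, O:2.
In Hill order: C7H10BrClO2.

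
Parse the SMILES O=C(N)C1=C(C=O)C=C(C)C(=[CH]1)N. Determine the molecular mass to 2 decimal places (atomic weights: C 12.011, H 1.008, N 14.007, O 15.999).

178.19 g/mol

First, the molecular formula is C9H10N2O2 (counting implicit H from valence).
  C: 9 × 12.011 = 108.099
  H: 10 × 1.008 = 10.080
  N: 2 × 14.007 = 28.014
  O: 2 × 15.999 = 31.998
Sum: 9×12.011 + 10×1.008 + 2×14.007 + 2×15.999 = 178.191 → 178.19 g/mol.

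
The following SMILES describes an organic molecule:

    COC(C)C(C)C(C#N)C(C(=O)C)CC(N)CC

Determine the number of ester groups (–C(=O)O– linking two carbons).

0

Scan the SMILES for the ester motif — none present.
Groups that are present: 1 ether, 1 ketone, 1 nitrile, 1 primary amine.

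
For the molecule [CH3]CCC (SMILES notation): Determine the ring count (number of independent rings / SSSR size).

0

In SMILES, each pair of matching ring-closure digits denotes one ring-closing bond; the number of such bonds equals the number of independent rings.
Ring-closure bonds here: 0.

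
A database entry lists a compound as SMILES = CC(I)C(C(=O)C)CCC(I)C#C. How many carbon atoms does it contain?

10

Count every carbon token in the SMILES (each C, including those in ring-closure positions and inside branches).
Carbon count: 10.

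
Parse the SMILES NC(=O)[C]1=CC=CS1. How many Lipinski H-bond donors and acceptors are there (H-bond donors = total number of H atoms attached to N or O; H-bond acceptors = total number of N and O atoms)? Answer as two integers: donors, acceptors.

Donors: find every N or O and count the H atoms it carries.
  atom 1 (N): bond orders sum to 1 → 2 H
  atom 3 (O): bond orders sum to 2 → 0 H
Lipinski HBD = 2.
Acceptors: N atoms = 1, O atoms = 1 → HBA = 2.

2, 2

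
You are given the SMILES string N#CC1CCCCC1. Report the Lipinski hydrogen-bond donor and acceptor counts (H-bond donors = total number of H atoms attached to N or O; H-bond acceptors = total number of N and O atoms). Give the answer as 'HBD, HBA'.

Donors: find every N or O and count the H atoms it carries.
  atom 1 (N): bond orders sum to 3 → 0 H
Lipinski HBD = 0.
Acceptors: N atoms = 1, O atoms = 0 → HBA = 1.

0, 1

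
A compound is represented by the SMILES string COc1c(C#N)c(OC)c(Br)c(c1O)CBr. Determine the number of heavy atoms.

Every atom symbol written in the SMILES (organic subset) is one heavy atom; implicit H are not written.
Heavy atoms by element → Br:2, C:10, N:1, O:3.
Total: 16.

16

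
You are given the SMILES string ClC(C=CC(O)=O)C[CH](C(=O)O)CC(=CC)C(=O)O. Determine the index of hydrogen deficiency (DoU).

5

Degree of unsaturation = (number of rings) + (number of π bonds).
Ring closures in the SMILES: 0.
π bonds: 5 double bonds (each 1 DoU) → 5 DoU from unsaturation.
Total DoU = 0 + 5 = 5.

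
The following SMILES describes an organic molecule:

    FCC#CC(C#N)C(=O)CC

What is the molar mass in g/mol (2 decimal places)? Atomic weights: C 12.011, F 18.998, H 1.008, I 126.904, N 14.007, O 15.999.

153.16 g/mol

First, the molecular formula is C8H8FNO (counting implicit H from valence).
  C: 8 × 12.011 = 96.088
  F: 1 × 18.998 = 18.998
  H: 8 × 1.008 = 8.064
  N: 1 × 14.007 = 14.007
  O: 1 × 15.999 = 15.999
Sum: 8×12.011 + 1×18.998 + 8×1.008 + 1×14.007 + 1×15.999 = 153.156 → 153.16 g/mol.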